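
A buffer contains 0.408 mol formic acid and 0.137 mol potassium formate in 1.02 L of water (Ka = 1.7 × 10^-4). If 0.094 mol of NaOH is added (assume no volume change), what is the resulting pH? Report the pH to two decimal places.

After neutralization: n(HCOOH) = 0.314 mol, n(HCOO-) = 0.231 mol.
pKa = −log(1.7 × 10^-4) = 3.770
pH = pKa + log(n_HCOO-/n_HCOOH) = 3.770 + log(0.231/0.314) = 3.770 + (-0.133)

pH = 3.64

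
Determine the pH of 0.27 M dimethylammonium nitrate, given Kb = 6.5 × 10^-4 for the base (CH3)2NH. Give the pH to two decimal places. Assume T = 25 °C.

(CH3)2NH2+ is the conjugate acid of the weak base (CH3)2NH.
Ka = Kw/Kb = 1.0×10^-14 / 6.5 × 10^-4 = 1.54 × 10^-11
Ka = [H+]²/(0.27 − [H+]) = 1.54 × 10^-11
Assume [H+] ≪ 0.27: [H+] ≈ √(1.54 × 10^-11 × 0.27) = 2.04 × 10^-6 M
Check: 0.00076% ionized — well under 5%, approximation valid.
pH = −log[H+] = −log(2.04 × 10^-6) = 5.69

pH = 5.69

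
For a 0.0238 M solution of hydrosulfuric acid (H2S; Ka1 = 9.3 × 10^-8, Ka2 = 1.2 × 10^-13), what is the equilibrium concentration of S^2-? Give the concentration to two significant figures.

1.2 × 10^-13 M

First ionization gives [H+] ≈ [HS-] = 4.70 × 10^-5 M.
Second step: Ka2 = [H+][S^2-]/[HS-] ≈ [S^2-] (since [H+] ≈ [HS-]).
So [S^2-] ≈ Ka2.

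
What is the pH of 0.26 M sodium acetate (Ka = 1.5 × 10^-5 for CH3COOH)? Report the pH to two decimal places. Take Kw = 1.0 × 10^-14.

pH = 9.12

CH3COO- is the conjugate base of the weak acid CH3COOH.
Kb = Kw/Ka = 1.0×10^-14 / 1.5 × 10^-5 = 6.67 × 10^-10
Let x = [OH-] at equilibrium. Kb = x²/(0.26 − x).
Assume x ≪ 0.26: x ≈ √(6.67 × 10^-10 × 0.26) = 1.32 × 10^-5 M
Check: 0.0051% ionized — well under 5%, approximation valid.
pOH = −log(1.32 × 10^-5) = 4.88; pH = 14.00 − 4.88 = 9.12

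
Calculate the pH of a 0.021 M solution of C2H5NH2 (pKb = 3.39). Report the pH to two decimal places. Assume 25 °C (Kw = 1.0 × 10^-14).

pH = 11.44

C2H5NH2 + H2O ⇌ C2H5NH3+ + OH-
Kb = 10^(−3.39) = 4.07 × 10^-4
From the ICE table, Kb = [OH-]²/(0.021 − [OH-]) = 4.07 × 10^-4.
The 5% rule fails; solving [OH-]² + Kb·[OH-] − Kb·C₀ = 0 exactly:
[OH-] = [−0.000407 + √(0.000407² + 3.42e-05)]/2 = 2.73 × 10^-3 M
pOH = 2.56, so pH = 14.00 − pOH = 11.44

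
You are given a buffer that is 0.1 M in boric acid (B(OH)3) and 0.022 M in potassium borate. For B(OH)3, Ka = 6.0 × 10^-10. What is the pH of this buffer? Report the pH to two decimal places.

pH = 8.56

pKa = −log(6.0 × 10^-10) = 9.222
Henderson–Hasselbalch: pH = pKa + log([B(OH)4-]/[B(OH)3]) = 9.222 + log(0.022/0.1)
pH = 9.222 + (-0.658) = 8.56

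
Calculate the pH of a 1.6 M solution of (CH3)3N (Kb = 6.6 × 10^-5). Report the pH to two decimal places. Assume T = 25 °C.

(CH3)3N + H2O ⇌ (CH3)3NH+ + OH-
Kb = x²/(1.6 − x) = 6.6 × 10^-5
Neglecting x in the denominator: x = √(6.6 × 10^-5 × 1.6) = 1.03 × 10^-2 M
(x/C₀ = 0.64% < 5%, so the approximation holds.)
pOH = 1.99, so pH = 14.00 − pOH = 12.01

pH = 12.01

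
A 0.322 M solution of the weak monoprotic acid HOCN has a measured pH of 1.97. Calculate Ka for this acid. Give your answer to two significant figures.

Ka = 3.7 × 10^-4

[H+] = 10^(-1.97) = 1.07 × 10^-2 M
At equilibrium [HA] = 0.322 − 1.07 × 10^-2 = 3.11 × 10^-1 M
Ka = [H+][A-]/[HA] = (1.07 × 10^-2)² / 3.11 × 10^-1 = 3.7 × 10^-4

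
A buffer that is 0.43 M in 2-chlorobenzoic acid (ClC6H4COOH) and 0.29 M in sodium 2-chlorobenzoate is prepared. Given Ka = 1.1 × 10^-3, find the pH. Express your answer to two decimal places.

pKa = −log(1.1 × 10^-3) = 2.959
pH = pKa + log([A⁻]/[HA]) = 2.959 + log(0.29/0.43)
pH = 2.959 + (-0.171) = 2.79

pH = 2.79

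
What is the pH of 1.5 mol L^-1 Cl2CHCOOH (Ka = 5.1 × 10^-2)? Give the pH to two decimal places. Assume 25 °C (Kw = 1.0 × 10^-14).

Cl2CHCOOH ⇌ Cl2CHCOO- + H+
From the ICE table, Ka = x²/(1.5 − x) = 5.1 × 10^-2.
The 5% rule fails; solving x² + Ka·x − Ka·C₀ = 0 exactly:
x = [−0.051 + √(0.051² + 0.306)]/2 = 2.52 × 10^-1 M
pH = −log[H+] = −log(2.52 × 10^-1) = 0.60

pH = 0.60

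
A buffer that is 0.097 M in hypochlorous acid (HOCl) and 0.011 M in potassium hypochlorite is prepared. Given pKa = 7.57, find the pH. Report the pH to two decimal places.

Henderson–Hasselbalch: pH = pKa + log([OCl-]/[HOCl]) = 7.57 + log(0.011/0.097)
pH = 7.57 + (-0.945) = 6.62

pH = 6.62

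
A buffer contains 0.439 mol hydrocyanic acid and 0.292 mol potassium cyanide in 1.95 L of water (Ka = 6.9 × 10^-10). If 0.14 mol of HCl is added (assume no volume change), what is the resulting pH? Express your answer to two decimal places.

Added H+ converts CN- to HCN: HCN → 0.579 mol, CN- → 0.152 mol.
pKa = −log(6.9 × 10^-10) = 9.161
pH = pKa + log([A⁻]/[HA]) = 9.161 + log(0.152/0.579) = 9.161 -0.581

pH = 8.58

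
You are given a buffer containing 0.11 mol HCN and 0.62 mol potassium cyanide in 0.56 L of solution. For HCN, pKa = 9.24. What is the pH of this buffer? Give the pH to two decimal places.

Using pH = pKa + log([base]/[acid]) with [base]/[acid] = 0.62/0.11:
pH = 9.24 + (+0.751) = 9.99

pH = 9.99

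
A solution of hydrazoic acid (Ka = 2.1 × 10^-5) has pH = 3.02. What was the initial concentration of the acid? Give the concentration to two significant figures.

C₀ = 4.4 × 10^-2 M

[H+] = 10^(-3.02) = 9.55 × 10^-4 M = x
Ka = x²/(C₀ − x) ⇒ C₀ = x + x²/Ka
C₀ = 9.55 × 10^-4 + (9.55 × 10^-4)²/(2.1 × 10^-5) = 4.44 × 10^-2 M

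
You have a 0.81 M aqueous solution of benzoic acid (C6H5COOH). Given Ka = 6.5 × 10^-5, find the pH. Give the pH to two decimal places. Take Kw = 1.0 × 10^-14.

C6H5COOH ⇌ C6H5COO- + H+
Let x = [H+] at equilibrium. Ka = x²/(0.81 − x).
Assume x ≪ 0.81: x ≈ √(6.5 × 10^-5 × 0.81) = 7.26 × 10^-3 M
pH = −log[H+] = −log(7.26 × 10^-3) = 2.14

pH = 2.14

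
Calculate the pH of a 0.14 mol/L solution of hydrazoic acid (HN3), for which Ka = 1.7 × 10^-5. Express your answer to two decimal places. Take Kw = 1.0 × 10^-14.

HN3 ⇌ N3- + H+
Let x = [H+] at equilibrium. Ka = x²/(0.14 − x).
Since Ka ≪ C₀, x ≈ √(Ka·C₀) = 1.54 × 10^-3 M.
pH = −log(1.54 × 10^-3) = 2.81

pH = 2.81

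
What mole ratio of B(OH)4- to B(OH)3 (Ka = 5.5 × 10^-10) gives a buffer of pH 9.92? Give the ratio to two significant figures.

ratio = 4.6

pKa = -log(5.5 × 10^-10) = 9.260
pH = pKa + log(r) ⇒ log(r) = 9.92 − 9.260 = +0.660
r = [B(OH)4-]/[B(OH)3] = 10^(+0.660) = 4.57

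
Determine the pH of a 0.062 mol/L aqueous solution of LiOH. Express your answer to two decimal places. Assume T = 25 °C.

pH = 12.79

LiOH is a strong base; [OH-] = 0.062 M.
pOH = -log(0.062) = 1.21
pH = 14.00 - 1.21 = 12.79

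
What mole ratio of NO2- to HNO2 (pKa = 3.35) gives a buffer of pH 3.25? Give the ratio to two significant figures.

pH = pKa + log(r) ⇒ log(r) = 3.25 − 3.35 = -0.10
r = [NO2-]/[HNO2] = 10^(-0.10) = 0.794

ratio = 0.79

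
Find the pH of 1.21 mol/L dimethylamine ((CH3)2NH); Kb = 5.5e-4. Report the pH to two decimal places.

(CH3)2NH + H2O ⇌ (CH3)2NH2+ + OH-
Kb = [OH-]²/(1.21 − [OH-]) = 5.5 × 10^-4
Assume [OH-] ≪ 1.21: [OH-] ≈ √(5.5 × 10^-4 × 1.21) = 2.58 × 10^-2 M
Check: 2.1% ionized — well under 5%, approximation valid.
pOH = −log(2.58 × 10^-2) = 1.59; pH = 14.00 − 1.59 = 12.41

pH = 12.41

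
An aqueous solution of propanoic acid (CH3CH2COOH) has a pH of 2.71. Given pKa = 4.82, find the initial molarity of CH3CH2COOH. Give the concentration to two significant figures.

C₀ = 2.5 × 10^-1 M

[H+] = 10^(-2.71) = 1.95 × 10^-3 M = x
Ka = 10^(−4.82) = 1.51 × 10^-5
Ka = x²/(C₀ − x) ⇒ C₀ = x + x²/Ka
C₀ = 1.95 × 10^-3 + (1.95 × 10^-3)²/(1.51 × 10^-5) = 2.54 × 10^-1 M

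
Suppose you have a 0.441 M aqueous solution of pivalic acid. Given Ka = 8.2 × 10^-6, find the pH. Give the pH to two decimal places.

pH = 2.72

(CH3)3CCOOH ⇌ (CH3)3CCOO- + H+
Ka = x²/(0.441 − x) = 8.2 × 10^-6
Neglecting x in the denominator: x = √(8.2 × 10^-6 × 0.441) = 1.90 × 10^-3 M
Check: 0.43% ionized — well under 5%, approximation valid.
pH = −log(1.90 × 10^-3) = 2.72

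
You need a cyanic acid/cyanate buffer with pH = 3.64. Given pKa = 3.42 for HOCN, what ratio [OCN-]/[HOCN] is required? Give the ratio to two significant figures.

ratio = 1.7

pH = pKa + log(r) ⇒ log(r) = 3.64 − 3.42 = +0.22
r = [OCN-]/[HOCN] = 10^(+0.22) = 1.66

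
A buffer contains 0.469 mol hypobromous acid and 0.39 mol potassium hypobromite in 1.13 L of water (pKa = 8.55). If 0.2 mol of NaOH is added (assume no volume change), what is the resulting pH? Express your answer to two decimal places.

pH = 8.89

After neutralization: n(HOBr) = 0.269 mol, n(OBr-) = 0.59 mol.
Henderson–Hasselbalch with mole ratio 0.59/0.269: pH = 8.55 + (+0.341)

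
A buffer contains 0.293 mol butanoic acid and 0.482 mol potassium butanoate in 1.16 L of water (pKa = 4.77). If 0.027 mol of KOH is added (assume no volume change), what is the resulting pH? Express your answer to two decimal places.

pH = 5.05

After neutralization: n(CH3(CH2)2COOH) = 0.266 mol, n(CH3(CH2)2COO-) = 0.509 mol.
Henderson–Hasselbalch with mole ratio 0.509/0.266: pH = 4.77 + (+0.282)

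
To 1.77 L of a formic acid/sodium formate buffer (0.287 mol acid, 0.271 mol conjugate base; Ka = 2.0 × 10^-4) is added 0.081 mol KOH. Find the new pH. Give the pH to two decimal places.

pH = 3.93

OH- converts HCOOH to HCOO-: HCOOH → 0.206 mol, HCOO- → 0.352 mol.
pKa = −log(2.0 × 10^-4) = 3.699
pH = pKa + log(n_HCOO-/n_HCOOH) = 3.699 + log(0.352/0.206) = 3.699 + (+0.233)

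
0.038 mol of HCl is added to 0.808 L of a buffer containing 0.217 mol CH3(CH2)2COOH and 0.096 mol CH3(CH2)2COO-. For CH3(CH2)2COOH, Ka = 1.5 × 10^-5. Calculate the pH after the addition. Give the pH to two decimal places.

After neutralization: n(CH3(CH2)2COOH) = 0.255 mol, n(CH3(CH2)2COO-) = 0.058 mol.
pKa = −log(1.5 × 10^-5) = 4.824
pH = pKa + log([A⁻]/[HA]) = 4.824 + log(0.058/0.255) = 4.824 -0.643

pH = 4.18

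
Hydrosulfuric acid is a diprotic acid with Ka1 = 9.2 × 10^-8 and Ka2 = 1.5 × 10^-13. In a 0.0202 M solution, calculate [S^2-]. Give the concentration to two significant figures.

1.5 × 10^-13 M

First ionization gives [H+] ≈ [HS-] = 4.31 × 10^-5 M.
Second step: Ka2 = [H+][S^2-]/[HS-] ≈ [S^2-] (since [H+] ≈ [HS-]).
So [S^2-] ≈ Ka2.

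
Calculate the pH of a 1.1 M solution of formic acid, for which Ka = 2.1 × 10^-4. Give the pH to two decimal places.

HCOOH ⇌ HCOO- + H+
Ka = [H+]²/(1.1 − [H+]) = 2.1 × 10^-4
Assume [H+] ≪ 1.1: [H+] ≈ √(2.1 × 10^-4 × 1.1) = 1.52 × 10^-2 M
pH = −log(1.52 × 10^-2) = 1.82

pH = 1.82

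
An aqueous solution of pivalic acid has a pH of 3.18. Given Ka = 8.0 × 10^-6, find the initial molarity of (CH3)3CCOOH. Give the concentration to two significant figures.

[H+] = 10^(-3.18) = 6.61 × 10^-4 M = x
Ka = x²/(C₀ − x) ⇒ C₀ = x + x²/Ka
C₀ = 6.61 × 10^-4 + (6.61 × 10^-4)²/(8.0 × 10^-6) = 5.53 × 10^-2 M

C₀ = 5.5 × 10^-2 M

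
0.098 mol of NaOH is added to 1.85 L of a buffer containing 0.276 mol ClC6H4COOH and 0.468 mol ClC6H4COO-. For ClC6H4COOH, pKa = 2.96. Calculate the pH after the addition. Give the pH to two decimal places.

pH = 3.46

OH- converts ClC6H4COOH to ClC6H4COO-: ClC6H4COOH → 0.178 mol, ClC6H4COO- → 0.566 mol.
Henderson–Hasselbalch with mole ratio 0.566/0.178: pH = 2.96 + (+0.502)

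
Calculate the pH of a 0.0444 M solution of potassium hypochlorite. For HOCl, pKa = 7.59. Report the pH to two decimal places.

pH = 10.12

OCl- is the conjugate base of the weak acid HOCl.
Ka = 10^(−7.59) = 2.57 × 10^-8
Kb = Kw/Ka = 1.0×10^-14 / 2.57 × 10^-8 = 3.89 × 10^-7
From the ICE table, Kb = [OH-]²/(0.0444 − [OH-]) = 3.89 × 10^-7.
Since Kb ≪ C₀, [OH-] ≈ √(Kb·C₀) = 1.31 × 10^-4 M.
pOH = 3.88, so pH = 14.00 − pOH = 10.12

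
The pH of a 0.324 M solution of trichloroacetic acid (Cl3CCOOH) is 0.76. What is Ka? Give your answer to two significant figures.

[H+] = 10^(-0.76) = 1.74 × 10^-1 M
At equilibrium [HA] = 0.324 − 1.74 × 10^-1 = 1.50 × 10^-1 M
Ka = [H+][A-]/[HA] = (1.74 × 10^-1)² / 1.50 × 10^-1 = 2.0 × 10^-1

Ka = 2.0 × 10^-1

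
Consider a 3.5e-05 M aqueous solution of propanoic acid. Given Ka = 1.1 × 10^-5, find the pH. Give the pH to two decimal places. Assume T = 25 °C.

CH3CH2COOH ⇌ CH3CH2COO- + H+
From the ICE table, Ka = x²/(3.5e-05 − x) = 1.1 × 10^-5.
Here C₀/Ka ≈ 3.18, so the small-x approximation fails. Use the quadratic:
x = [−1.1e-05 + √(1.1e-05² + 1.54e-09)]/2 = 1.49 × 10^-5 M
pH = −log[H+] = −log(1.49 × 10^-5) = 4.83

pH = 4.83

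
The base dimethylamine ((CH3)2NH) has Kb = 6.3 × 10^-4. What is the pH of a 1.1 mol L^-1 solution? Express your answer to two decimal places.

(CH3)2NH + H2O ⇌ (CH3)2NH2+ + OH-
From the ICE table, Kb = x²/(1.1 − x) = 6.3 × 10^-4.
Since Kb ≪ C₀, x ≈ √(Kb·C₀) = 2.63 × 10^-2 M.
Check: 2.4% ionized — well under 5%, approximation valid.
pOH = −log(2.63 × 10^-2) = 1.58; pH = 14.00 − 1.58 = 12.42

pH = 12.42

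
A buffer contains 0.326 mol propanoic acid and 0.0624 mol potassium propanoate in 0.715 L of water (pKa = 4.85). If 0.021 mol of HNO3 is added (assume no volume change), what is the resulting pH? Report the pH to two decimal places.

pH = 3.93

Added H+ converts CH3CH2COO- to CH3CH2COOH: CH3CH2COOH → 0.347 mol, CH3CH2COO- → 0.0414 mol.
Henderson–Hasselbalch with mole ratio 0.0414/0.347: pH = 4.85 + (-0.923)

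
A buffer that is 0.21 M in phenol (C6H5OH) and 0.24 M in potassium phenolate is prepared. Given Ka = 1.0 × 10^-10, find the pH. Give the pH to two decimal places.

pH = 10.06

pKa = −log(1.0 × 10^-10) = 10.000
Using pH = pKa + log([base]/[acid]) with [base]/[acid] = 0.24/0.21:
pH = 10.000 + (+0.058) = 10.06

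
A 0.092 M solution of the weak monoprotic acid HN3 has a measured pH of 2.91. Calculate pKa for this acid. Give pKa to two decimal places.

[H+] = 10^(-2.91) = 1.23 × 10^-3 M
At equilibrium [HA] = 0.092 − 1.23 × 10^-3 = 9.08 × 10^-2 M
Ka = [H+][A-]/[HA] = (1.23 × 10^-3)² / 9.08 × 10^-2 = 1.67 × 10^-5
pKa = -log(1.67 × 10^-5) = 4.78

pKa = 4.78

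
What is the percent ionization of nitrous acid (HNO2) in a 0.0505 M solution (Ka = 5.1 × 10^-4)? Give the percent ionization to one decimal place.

9.6%

HNO2 ⇌ NO2- + H+; let x = [H+] at equilibrium.
Solve x² + 0.00051x − 2.58e-05 = 0 → x = 4.83 × 10^-3 M
Fraction ionized = 4.83 × 10^-3 / 0.0505 = 0.0956 → 9.6%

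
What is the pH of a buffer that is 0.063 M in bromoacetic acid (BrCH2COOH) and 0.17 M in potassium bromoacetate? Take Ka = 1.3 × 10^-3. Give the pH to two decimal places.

pKa = −log(1.3 × 10^-3) = 2.886
Henderson–Hasselbalch: pH = pKa + log([BrCH2COO-]/[BrCH2COOH]) = 2.886 + log(0.17/0.063)
pH = 2.886 + (+0.431) = 3.32

pH = 3.32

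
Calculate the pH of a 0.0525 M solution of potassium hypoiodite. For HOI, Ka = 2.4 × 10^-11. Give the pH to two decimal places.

pH = 11.65

OI- is the conjugate base of the weak acid HOI.
Kb = Kw/Ka = 1.0×10^-14 / 2.4 × 10^-11 = 4.17 × 10^-4
From the ICE table, Kb = [OH-]²/(0.0525 − [OH-]) = 4.17 × 10^-4.
The 5% rule fails; solving [OH-]² + Kb·[OH-] − Kb·C₀ = 0 exactly:
[OH-] = [−0.000417 + √(0.000417² + 8.76e-05)]/2 = 4.48 × 10^-3 M
pOH = −log(4.48 × 10^-3) = 2.35; pH = 14.00 − 2.35 = 11.65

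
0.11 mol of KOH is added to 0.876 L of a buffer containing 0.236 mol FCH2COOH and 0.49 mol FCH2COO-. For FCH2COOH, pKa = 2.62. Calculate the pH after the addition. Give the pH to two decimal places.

After neutralization: n(FCH2COOH) = 0.126 mol, n(FCH2COO-) = 0.6 mol.
Henderson–Hasselbalch with mole ratio 0.6/0.126: pH = 2.62 + (+0.678)

pH = 3.30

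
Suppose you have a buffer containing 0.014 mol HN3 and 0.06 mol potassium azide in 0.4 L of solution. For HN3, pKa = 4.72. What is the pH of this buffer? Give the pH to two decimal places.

Henderson–Hasselbalch: pH = pKa + log([N3-]/[HN3]) = 4.72 + log(0.06/0.014)
pH = 4.72 + (+0.632) = 5.35

pH = 5.35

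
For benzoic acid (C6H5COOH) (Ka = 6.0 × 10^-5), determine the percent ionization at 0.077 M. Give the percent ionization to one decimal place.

2.8%

C6H5COOH ⇌ C6H5COO- + H+; let x = [H+] at equilibrium.
x ≈ √(Ka·C₀) = √(6.0 × 10^-5 × 0.077) = 2.15 × 10^-3 M
Fraction ionized = 2.15 × 10^-3 / 0.077 = 0.0279 → 2.8%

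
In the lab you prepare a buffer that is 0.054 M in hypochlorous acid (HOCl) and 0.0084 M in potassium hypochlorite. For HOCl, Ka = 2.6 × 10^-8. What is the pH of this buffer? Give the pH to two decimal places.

pKa = −log(2.6 × 10^-8) = 7.585
Henderson–Hasselbalch: pH = pKa + log([OCl-]/[HOCl]) = 7.585 + log(0.0084/0.054)
pH = 7.585 + (-0.808) = 6.78

pH = 6.78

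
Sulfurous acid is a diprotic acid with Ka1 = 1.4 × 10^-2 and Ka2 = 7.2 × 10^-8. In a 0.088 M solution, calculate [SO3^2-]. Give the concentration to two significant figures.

7.2 × 10^-8 M

First ionization gives [H+] ≈ [HSO3-] = 2.88 × 10^-2 M.
Second step: Ka2 = [H+][SO3^2-]/[HSO3-] ≈ [SO3^2-] (since [H+] ≈ [HSO3-]).
So [SO3^2-] ≈ Ka2.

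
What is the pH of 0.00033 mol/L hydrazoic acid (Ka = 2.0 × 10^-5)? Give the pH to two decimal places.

pH = 4.14

HN3 ⇌ N3- + H+
Let x = [H+] at equilibrium. Ka = x²/(0.00033 − x).
Here C₀/Ka ≈ 16.5, so the small-x approximation fails. Use the quadratic:
x = [−2e-05 + √(2e-05² + 2.64e-08)]/2 = 7.19 × 10^-5 M
pH = −log(7.19 × 10^-5) = 4.14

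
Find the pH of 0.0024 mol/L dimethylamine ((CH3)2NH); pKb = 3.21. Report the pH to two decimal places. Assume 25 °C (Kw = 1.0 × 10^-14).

pH = 10.98

(CH3)2NH + H2O ⇌ (CH3)2NH2+ + OH-
Kb = 10^(−3.21) = 6.17 × 10^-4
Let x = [OH-] at equilibrium. Kb = x²/(0.0024 − x).
Here C₀/Kb ≈ 3.89, so the small-x approximation fails. Use the quadratic:
x = [−0.000617 + √(0.000617² + 5.92e-06)]/2 = 9.47 × 10^-4 M
pOH = −log(9.47 × 10^-4) = 3.02; pH = 14.00 − 3.02 = 10.98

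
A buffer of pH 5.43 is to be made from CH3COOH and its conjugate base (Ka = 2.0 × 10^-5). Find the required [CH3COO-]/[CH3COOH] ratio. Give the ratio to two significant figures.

ratio = 5.4

pKa = -log(2.0 × 10^-5) = 4.699
pH = pKa + log(r) ⇒ log(r) = 5.43 − 4.699 = +0.731
r = [CH3COO-]/[CH3COOH] = 10^(+0.731) = 5.38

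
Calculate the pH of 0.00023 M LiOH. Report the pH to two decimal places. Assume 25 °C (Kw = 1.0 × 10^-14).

pH = 10.36

LiOH is a strong base; [OH-] = 0.00023 M.
pOH = -log(0.00023) = 3.64
pH = 14.00 - 3.64 = 10.36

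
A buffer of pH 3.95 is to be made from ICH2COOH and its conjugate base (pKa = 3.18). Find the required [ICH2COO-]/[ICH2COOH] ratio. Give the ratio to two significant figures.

pH = pKa + log(r) ⇒ log(r) = 3.95 − 3.18 = +0.77
r = [ICH2COO-]/[ICH2COOH] = 10^(+0.77) = 5.89

ratio = 5.9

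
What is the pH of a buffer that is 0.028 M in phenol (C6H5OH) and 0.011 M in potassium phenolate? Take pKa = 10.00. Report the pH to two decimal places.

pH = pKa + log([A⁻]/[HA]) = 10.00 + log(0.011/0.028)
pH = 10.00 + (-0.406) = 9.59

pH = 9.59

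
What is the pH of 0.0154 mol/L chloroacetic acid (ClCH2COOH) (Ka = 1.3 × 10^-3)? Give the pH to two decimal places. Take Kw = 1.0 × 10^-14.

ClCH2COOH ⇌ ClCH2COO- + H+
Let x = [H+] at equilibrium. Ka = x²/(0.0154 − x).
The 5% rule fails; solving x² + Ka·x − Ka·C₀ = 0 exactly:
x = (−Ka + √(Ka² + 4·Ka·C₀))/2 = 3.87 × 10^-3 M
pH = −log(3.87 × 10^-3) = 2.41

pH = 2.41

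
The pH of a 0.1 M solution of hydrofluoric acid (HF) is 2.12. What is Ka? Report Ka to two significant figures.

Ka = 6.2 × 10^-4

[H+] = 10^(-2.12) = 7.59 × 10^-3 M
At equilibrium [HA] = 0.1 − 7.59 × 10^-3 = 9.24 × 10^-2 M
Ka = [H+][A-]/[HA] = (7.59 × 10^-3)² / 9.24 × 10^-2 = 6.2 × 10^-4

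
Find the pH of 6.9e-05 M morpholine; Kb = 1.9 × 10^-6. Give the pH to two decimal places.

C4H8ONH + H2O ⇌ C4H8ONH2+ + OH-
From the ICE table, Kb = [OH-]²/(6.9e-05 − [OH-]) = 1.9 × 10^-6.
[OH-] is not negligible relative to C₀; solve [OH-]² + 1.9e-06·[OH-] − 1.31e-10 = 0.
[OH-] = [−1.9e-06 + √(1.9e-06² + 5.24e-10)]/2 = 1.05 × 10^-5 M
pOH = −log(1.05 × 10^-5) = 4.98; pH = 14.00 − 4.98 = 9.02

pH = 9.02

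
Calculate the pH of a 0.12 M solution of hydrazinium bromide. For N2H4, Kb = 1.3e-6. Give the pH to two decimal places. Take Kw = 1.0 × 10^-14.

pH = 4.52

N2H5+ is the conjugate acid of the weak base N2H4.
Ka = Kw/Kb = 1.0×10^-14 / 1.3 × 10^-6 = 7.69 × 10^-9
From the ICE table, Ka = [H+]²/(0.12 − [H+]) = 7.69 × 10^-9.
Assume [H+] ≪ 0.12: [H+] ≈ √(7.69 × 10^-9 × 0.12) = 3.04 × 10^-5 M
Check: 0.025% ionized — well under 5%, approximation valid.
pH = −log(3.04 × 10^-5) = 4.52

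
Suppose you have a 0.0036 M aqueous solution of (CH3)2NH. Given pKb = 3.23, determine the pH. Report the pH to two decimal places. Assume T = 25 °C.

pH = 11.08

(CH3)2NH + H2O ⇌ (CH3)2NH2+ + OH-
Kb = 10^(−3.23) = 5.89 × 10^-4
Kb = [OH-]²/(0.0036 − [OH-]) = 5.89 × 10^-4
[OH-] is not negligible relative to C₀; solve [OH-]² + 0.000589·[OH-] − 2.12e-06 = 0.
[OH-] = [−0.000589 + √(0.000589² + 8.48e-06)]/2 = 1.19 × 10^-3 M
pOH = 2.92, so pH = 14.00 − pOH = 11.08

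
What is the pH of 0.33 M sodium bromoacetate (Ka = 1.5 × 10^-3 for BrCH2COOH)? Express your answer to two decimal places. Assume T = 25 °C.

pH = 8.17

BrCH2COO- is the conjugate base of the weak acid BrCH2COOH.
Kb = Kw/Ka = 1.0×10^-14 / 1.5 × 10^-3 = 6.67 × 10^-12
Kb = [OH-]²/(0.33 − [OH-]) = 6.67 × 10^-12
Neglecting [OH-] in the denominator: [OH-] = √(6.67 × 10^-12 × 0.33) = 1.48 × 10^-6 M
pOH = 5.83, so pH = 14.00 − pOH = 8.17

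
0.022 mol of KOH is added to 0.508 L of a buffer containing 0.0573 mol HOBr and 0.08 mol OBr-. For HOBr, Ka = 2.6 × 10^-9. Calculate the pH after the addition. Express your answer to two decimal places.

After neutralization: n(HOBr) = 0.0353 mol, n(OBr-) = 0.102 mol.
pKa = −log(2.6 × 10^-9) = 8.585
pH = pKa + log(n_OBr-/n_HOBr) = 8.585 + log(0.102/0.0353) = 8.585 + (+0.461)

pH = 9.05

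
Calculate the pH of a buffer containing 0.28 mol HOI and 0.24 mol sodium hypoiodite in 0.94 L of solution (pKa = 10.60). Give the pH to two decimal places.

Using pH = pKa + log([base]/[acid]) with [base]/[acid] = 0.24/0.28:
pH = 10.60 + (-0.067) = 10.53

pH = 10.53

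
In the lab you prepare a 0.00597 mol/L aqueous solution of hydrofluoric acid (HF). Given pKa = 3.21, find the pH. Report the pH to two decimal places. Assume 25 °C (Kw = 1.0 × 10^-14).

HF ⇌ F- + H+
Ka = 10^(−3.21) = 6.17 × 10^-4
Ka = [H+]²/(0.00597 − [H+]) = 6.17 × 10^-4
[H+] is not negligible relative to C₀; solve [H+]² + 0.000617·[H+] − 3.68e-06 = 0.
[H+] = [−0.000617 + √(0.000617² + 1.47e-05)]/2 = 1.64 × 10^-3 M
pH = −log[H+] = −log(1.64 × 10^-3) = 2.79

pH = 2.79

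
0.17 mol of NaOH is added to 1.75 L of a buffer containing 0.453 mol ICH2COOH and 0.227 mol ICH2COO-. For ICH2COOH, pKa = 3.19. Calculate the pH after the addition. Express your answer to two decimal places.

After neutralization: n(ICH2COOH) = 0.283 mol, n(ICH2COO-) = 0.397 mol.
Henderson–Hasselbalch with mole ratio 0.397/0.283: pH = 3.19 + (+0.147)

pH = 3.34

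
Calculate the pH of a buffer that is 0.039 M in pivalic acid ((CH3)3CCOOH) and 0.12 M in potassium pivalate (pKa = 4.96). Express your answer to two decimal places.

pH = 5.45

pH = pKa + log([A⁻]/[HA]) = 4.96 + log(0.12/0.039)
pH = 4.96 + (+0.488) = 5.45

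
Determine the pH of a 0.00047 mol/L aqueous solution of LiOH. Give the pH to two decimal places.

LiOH is a strong base; [OH-] = 0.00047 M.
pOH = -log(0.00047) = 3.33
pH = 14.00 - 3.33 = 10.67

pH = 10.67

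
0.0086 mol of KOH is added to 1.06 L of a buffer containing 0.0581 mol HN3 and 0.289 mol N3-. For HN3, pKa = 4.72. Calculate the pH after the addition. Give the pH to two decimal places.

OH- converts HN3 to N3-: HN3 → 0.0495 mol, N3- → 0.298 mol.
Henderson–Hasselbalch with mole ratio 0.298/0.0495: pH = 4.72 + (+0.780)

pH = 5.50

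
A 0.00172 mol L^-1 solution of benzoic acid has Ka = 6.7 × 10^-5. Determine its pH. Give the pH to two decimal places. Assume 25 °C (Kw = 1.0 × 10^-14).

C6H5COOH ⇌ C6H5COO- + H+
Let x = [H+] at equilibrium. Ka = x²/(0.00172 − x).
x is not negligible relative to C₀; solve x² + 6.7e-05·x − 1.15e-07 = 0.
x = [−6.7e-05 + √(6.7e-05² + 4.61e-07)]/2 = 3.08 × 10^-4 M
pH = −log[H+] = −log(3.08 × 10^-4) = 3.51

pH = 3.51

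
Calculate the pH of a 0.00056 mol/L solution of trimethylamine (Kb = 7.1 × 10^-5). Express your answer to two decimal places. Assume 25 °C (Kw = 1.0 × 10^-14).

pH = 10.22

(CH3)3N + H2O ⇌ (CH3)3NH+ + OH-
Kb = x²/(0.00056 − x) = 7.1 × 10^-5
The 5% rule fails; solving x² + Kb·x − Kb·C₀ = 0 exactly:
x = [−7.1e-05 + √(7.1e-05² + 1.59e-07)]/2 = 1.67 × 10^-4 M
pOH = −log(1.67 × 10^-4) = 3.78; pH = 14.00 − 3.78 = 10.22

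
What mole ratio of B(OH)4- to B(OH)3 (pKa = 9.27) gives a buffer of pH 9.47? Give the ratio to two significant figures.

pH = pKa + log(r) ⇒ log(r) = 9.47 − 9.27 = +0.20
r = [B(OH)4-]/[B(OH)3] = 10^(+0.20) = 1.58

ratio = 1.6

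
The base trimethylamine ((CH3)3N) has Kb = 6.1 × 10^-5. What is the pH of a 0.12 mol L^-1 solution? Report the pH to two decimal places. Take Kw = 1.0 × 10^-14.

(CH3)3N + H2O ⇌ (CH3)3NH+ + OH-
Kb = x²/(0.12 − x) = 6.1 × 10^-5
Neglecting x in the denominator: x = √(6.1 × 10^-5 × 0.12) = 2.71 × 10^-3 M
(x/C₀ = 2.3% < 5%, so the approximation holds.)
pOH = 2.57, so pH = 14.00 − pOH = 11.43

pH = 11.43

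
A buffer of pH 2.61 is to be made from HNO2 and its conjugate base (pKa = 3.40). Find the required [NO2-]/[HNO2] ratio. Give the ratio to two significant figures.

pH = pKa + log(r) ⇒ log(r) = 2.61 − 3.40 = -0.79
r = [NO2-]/[HNO2] = 10^(-0.79) = 0.162

ratio = 0.16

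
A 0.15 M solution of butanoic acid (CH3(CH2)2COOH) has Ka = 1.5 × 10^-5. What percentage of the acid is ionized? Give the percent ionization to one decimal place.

1.0%

CH3(CH2)2COOH ⇌ CH3(CH2)2COO- + H+; let x = [H+] at equilibrium.
x ≈ √(Ka·C₀) = √(1.5 × 10^-5 × 0.15) = 1.50 × 10^-3 M
Fraction ionized = 1.50 × 10^-3 / 0.15 = 0.0100 → 1.0%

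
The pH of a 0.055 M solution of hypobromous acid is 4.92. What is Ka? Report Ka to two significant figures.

Ka = 2.6 × 10^-9

[H+] = 10^(-4.92) = 1.20 × 10^-5 M
At equilibrium [HA] = 0.055 − 1.20 × 10^-5 = 5.50 × 10^-2 M
Ka = [H+][A-]/[HA] = (1.20 × 10^-5)² / 5.50 × 10^-2 = 2.6 × 10^-9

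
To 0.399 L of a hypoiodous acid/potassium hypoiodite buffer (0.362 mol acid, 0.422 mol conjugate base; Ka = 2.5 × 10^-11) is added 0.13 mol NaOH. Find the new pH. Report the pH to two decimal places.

After neutralization: n(HOI) = 0.232 mol, n(OI-) = 0.552 mol.
pKa = −log(2.5 × 10^-11) = 10.602
Henderson–Hasselbalch with mole ratio 0.552/0.232: pH = 10.602 + (+0.376)

pH = 10.98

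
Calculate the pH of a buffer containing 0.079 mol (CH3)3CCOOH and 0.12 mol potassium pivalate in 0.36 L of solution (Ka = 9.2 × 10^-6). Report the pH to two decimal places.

pH = 5.22

pKa = −log(9.2 × 10^-6) = 5.036
pH = pKa + log([A⁻]/[HA]) = 5.036 + log(0.12/0.079)
pH = 5.036 + (+0.182) = 5.22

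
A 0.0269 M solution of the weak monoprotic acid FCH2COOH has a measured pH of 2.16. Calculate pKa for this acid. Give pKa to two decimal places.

[H+] = 10^(-2.16) = 6.92 × 10^-3 M
At equilibrium [HA] = 0.0269 − 6.92 × 10^-3 = 2.00 × 10^-2 M
Ka = [H+][A-]/[HA] = (6.92 × 10^-3)² / 2.00 × 10^-2 = 2.39 × 10^-3
pKa = -log(2.39 × 10^-3) = 2.62

pKa = 2.62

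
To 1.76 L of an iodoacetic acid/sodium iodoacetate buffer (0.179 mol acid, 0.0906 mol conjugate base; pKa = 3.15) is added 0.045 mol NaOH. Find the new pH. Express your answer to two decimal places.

pH = 3.16

After neutralization: n(ICH2COOH) = 0.134 mol, n(ICH2COO-) = 0.136 mol.
pH = pKa + log([A⁻]/[HA]) = 3.15 + log(0.136/0.134) = 3.15 +0.006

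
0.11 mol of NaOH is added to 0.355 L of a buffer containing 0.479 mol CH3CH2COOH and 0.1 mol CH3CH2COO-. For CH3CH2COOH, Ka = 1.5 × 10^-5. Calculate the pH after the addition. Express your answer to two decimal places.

After neutralization: n(CH3CH2COOH) = 0.369 mol, n(CH3CH2COO-) = 0.21 mol.
pKa = −log(1.5 × 10^-5) = 4.824
pH = pKa + log([A⁻]/[HA]) = 4.824 + log(0.21/0.369) = 4.824 -0.245

pH = 4.58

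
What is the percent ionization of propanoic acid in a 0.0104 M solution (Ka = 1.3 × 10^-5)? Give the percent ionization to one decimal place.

CH3CH2COOH ⇌ CH3CH2COO- + H+; let x = [H+] at equilibrium.
x ≈ √(Ka·C₀) = √(1.3 × 10^-5 × 0.0104) = 3.68 × 10^-4 M
Fraction ionized = 3.68 × 10^-4 / 0.0104 = 0.0354 → 3.5%

3.5%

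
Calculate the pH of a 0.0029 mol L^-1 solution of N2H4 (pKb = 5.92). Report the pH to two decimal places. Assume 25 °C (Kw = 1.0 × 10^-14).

N2H4 + H2O ⇌ N2H5+ + OH-
Kb = 10^(−5.92) = 1.20 × 10^-6
Let x = [OH-] at equilibrium. Kb = x²/(0.0029 − x).
Neglecting x in the denominator: x = √(1.20 × 10^-6 × 0.0029) = 5.90 × 10^-5 M
Check: 2% ionized — well under 5%, approximation valid.
pOH = 4.23, so pH = 14.00 − pOH = 9.77

pH = 9.77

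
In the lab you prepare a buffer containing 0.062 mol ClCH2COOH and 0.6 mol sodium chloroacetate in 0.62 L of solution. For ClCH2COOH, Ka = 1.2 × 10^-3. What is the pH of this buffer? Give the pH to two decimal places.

pKa = −log(1.2 × 10^-3) = 2.921
pH = pKa + log([A⁻]/[HA]) = 2.921 + log(0.6/0.062)
pH = 2.921 + (+0.986) = 3.91

pH = 3.91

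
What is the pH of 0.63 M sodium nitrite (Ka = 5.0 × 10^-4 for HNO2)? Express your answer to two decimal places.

pH = 8.55

NO2- is the conjugate base of the weak acid HNO2.
Kb = Kw/Ka = 1.0×10^-14 / 5.0 × 10^-4 = 2.00 × 10^-11
Kb = [OH-]²/(0.63 − [OH-]) = 2.00 × 10^-11
Assume [OH-] ≪ 0.63: [OH-] ≈ √(2.00 × 10^-11 × 0.63) = 3.55 × 10^-6 M
([OH-]/C₀ = 0.00056% < 5%, so the approximation holds.)
pOH = 5.45, so pH = 14.00 − pOH = 8.55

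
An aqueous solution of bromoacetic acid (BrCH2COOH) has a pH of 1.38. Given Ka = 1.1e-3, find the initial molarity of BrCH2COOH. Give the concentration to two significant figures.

[H+] = 10^(-1.38) = 4.17 × 10^-2 M = x
Ka = x²/(C₀ − x) ⇒ C₀ = x + x²/Ka
C₀ = 4.17 × 10^-2 + (4.17 × 10^-2)²/(1.1 × 10^-3) = 1.62 M

C₀ = 1.6 M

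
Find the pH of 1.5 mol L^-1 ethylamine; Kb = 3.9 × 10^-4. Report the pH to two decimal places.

pH = 12.38

C2H5NH2 + H2O ⇌ C2H5NH3+ + OH-
Let x = [OH-] at equilibrium. Kb = x²/(1.5 − x).
Since Kb ≪ C₀, x ≈ √(Kb·C₀) = 2.42 × 10^-2 M.
Check: 1.6% ionized — well under 5%, approximation valid.
pOH = 1.62, so pH = 14.00 − pOH = 12.38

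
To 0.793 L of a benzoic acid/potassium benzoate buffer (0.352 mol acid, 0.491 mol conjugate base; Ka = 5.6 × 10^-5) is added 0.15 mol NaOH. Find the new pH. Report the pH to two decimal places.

After neutralization: n(C6H5COOH) = 0.202 mol, n(C6H5COO-) = 0.641 mol.
pKa = −log(5.6 × 10^-5) = 4.252
pH = pKa + log([A⁻]/[HA]) = 4.252 + log(0.641/0.202) = 4.252 +0.502

pH = 4.75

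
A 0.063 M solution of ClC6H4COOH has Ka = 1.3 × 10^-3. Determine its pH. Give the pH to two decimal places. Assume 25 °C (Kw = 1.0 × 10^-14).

pH = 2.07

ClC6H4COOH ⇌ ClC6H4COO- + H+
Ka = [H+]²/(0.063 − [H+]) = 1.3 × 10^-3
Here C₀/Ka ≈ 48.5, so the small-[H+] approximation fails. Use the quadratic:
[H+] = [−0.0013 + √(0.0013² + 0.000328)]/2 = 8.42 × 10^-3 M
pH = −log(8.42 × 10^-3) = 2.07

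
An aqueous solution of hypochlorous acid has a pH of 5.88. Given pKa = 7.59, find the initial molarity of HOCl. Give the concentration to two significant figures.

C₀ = 6.9 × 10^-5 M

[H+] = 10^(-5.88) = 1.32 × 10^-6 M = x
Ka = 10^(−7.59) = 2.57 × 10^-8
Ka = x²/(C₀ − x) ⇒ C₀ = x + x²/Ka
C₀ = 1.32 × 10^-6 + (1.32 × 10^-6)²/(2.57 × 10^-8) = 6.91 × 10^-5 M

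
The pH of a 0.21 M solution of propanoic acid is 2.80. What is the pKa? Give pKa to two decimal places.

pKa = 4.92

[H+] = 10^(-2.80) = 1.58 × 10^-3 M
At equilibrium [HA] = 0.21 − 1.58 × 10^-3 = 2.08 × 10^-1 M
Ka = [H+][A-]/[HA] = (1.58 × 10^-3)² / 2.08 × 10^-1 = 1.20 × 10^-5
pKa = -log(1.20 × 10^-5) = 4.92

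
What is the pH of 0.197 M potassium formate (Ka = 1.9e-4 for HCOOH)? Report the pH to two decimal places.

pH = 8.51

HCOO- is the conjugate base of the weak acid HCOOH.
Kb = Kw/Ka = 1.0×10^-14 / 1.9 × 10^-4 = 5.26 × 10^-11
Kb = x²/(0.197 − x) = 5.26 × 10^-11
Neglecting x in the denominator: x = √(5.26 × 10^-11 × 0.197) = 3.22 × 10^-6 M
pOH = 5.49, so pH = 14.00 − pOH = 8.51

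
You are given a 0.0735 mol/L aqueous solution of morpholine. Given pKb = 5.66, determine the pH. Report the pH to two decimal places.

pH = 10.60

C4H8ONH + H2O ⇌ C4H8ONH2+ + OH-
Kb = 10^(−5.66) = 2.19 × 10^-6
Let x = [OH-] at equilibrium. Kb = x²/(0.0735 − x).
Assume x ≪ 0.0735: x ≈ √(2.19 × 10^-6 × 0.0735) = 4.01 × 10^-4 M
pOH = −log(4.01 × 10^-4) = 3.40; pH = 14.00 − 3.40 = 10.60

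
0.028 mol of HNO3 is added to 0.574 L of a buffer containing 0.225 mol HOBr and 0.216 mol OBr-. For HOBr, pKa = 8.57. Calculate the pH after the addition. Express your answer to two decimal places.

pH = 8.44

After neutralization: n(HOBr) = 0.253 mol, n(OBr-) = 0.188 mol.
Henderson–Hasselbalch with mole ratio 0.188/0.253: pH = 8.57 + (-0.129)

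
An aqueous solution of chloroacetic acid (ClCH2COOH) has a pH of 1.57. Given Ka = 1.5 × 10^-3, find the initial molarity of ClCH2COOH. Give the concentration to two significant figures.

[H+] = 10^(-1.57) = 2.69 × 10^-2 M = x
Ka = x²/(C₀ − x) ⇒ C₀ = x + x²/Ka
C₀ = 2.69 × 10^-2 + (2.69 × 10^-2)²/(1.5 × 10^-3) = 5.09 × 10^-1 M

C₀ = 5.1 × 10^-1 M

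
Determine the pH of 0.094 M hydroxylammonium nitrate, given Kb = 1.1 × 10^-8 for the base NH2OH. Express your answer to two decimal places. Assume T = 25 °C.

pH = 3.53

NH3OH+ is the conjugate acid of the weak base NH2OH.
Ka = Kw/Kb = 1.0×10^-14 / 1.1 × 10^-8 = 9.09 × 10^-7
From the ICE table, Ka = [H+]²/(0.094 − [H+]) = 9.09 × 10^-7.
Neglecting [H+] in the denominator: [H+] = √(9.09 × 10^-7 × 0.094) = 2.92 × 10^-4 M
Check: 0.31% ionized — well under 5%, approximation valid.
pH = −log(2.92 × 10^-4) = 3.53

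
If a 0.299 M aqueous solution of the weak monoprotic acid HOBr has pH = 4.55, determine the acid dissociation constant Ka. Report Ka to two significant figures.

Ka = 2.7 × 10^-9

[H+] = 10^(-4.55) = 2.82 × 10^-5 M
At equilibrium [HA] = 0.299 − 2.82 × 10^-5 = 2.99 × 10^-1 M
Ka = [H+][A-]/[HA] = (2.82 × 10^-5)² / 2.99 × 10^-1 = 2.7 × 10^-9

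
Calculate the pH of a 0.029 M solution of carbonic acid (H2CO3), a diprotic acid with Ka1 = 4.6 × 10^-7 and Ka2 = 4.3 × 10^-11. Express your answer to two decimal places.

pH = 3.94

Ka1 ≫ Ka2, so treat the first dissociation as the only significant source of H+.
Ka1 = x²/(0.029 − x) = 4.6 × 10^-7
x ≈ √(4.6 × 10^-7 × 0.029) = 1.15 × 10^-4 M
pH = −log(1.15 × 10^-4) = 3.94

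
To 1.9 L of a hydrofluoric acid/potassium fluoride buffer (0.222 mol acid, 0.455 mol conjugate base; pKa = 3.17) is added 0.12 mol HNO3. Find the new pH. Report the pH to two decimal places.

After neutralization: n(HF) = 0.342 mol, n(F-) = 0.335 mol.
Henderson–Hasselbalch with mole ratio 0.335/0.342: pH = 3.17 + (-0.009)

pH = 3.16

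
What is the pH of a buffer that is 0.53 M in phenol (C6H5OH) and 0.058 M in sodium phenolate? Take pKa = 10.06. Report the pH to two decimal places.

Using pH = pKa + log([base]/[acid]) with [base]/[acid] = 0.058/0.53:
pH = 10.06 + (-0.961) = 9.10

pH = 9.10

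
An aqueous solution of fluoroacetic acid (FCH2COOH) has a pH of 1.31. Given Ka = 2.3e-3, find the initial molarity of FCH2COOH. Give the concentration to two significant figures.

[H+] = 10^(-1.31) = 4.90 × 10^-2 M = x
Ka = x²/(C₀ − x) ⇒ C₀ = x + x²/Ka
C₀ = 4.90 × 10^-2 + (4.90 × 10^-2)²/(2.3 × 10^-3) = 1.09 M

C₀ = 1.1 M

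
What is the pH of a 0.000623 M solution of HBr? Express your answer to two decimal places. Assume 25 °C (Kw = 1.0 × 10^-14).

pH = 3.21

HBr is a strong acid and dissociates completely, so [H+] = 0.000623 M.
pH = -log(0.000623) = 3.21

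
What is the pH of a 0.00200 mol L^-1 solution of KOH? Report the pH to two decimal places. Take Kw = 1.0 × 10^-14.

KOH is a strong base; [OH-] = 0.002 M.
pOH = -log(0.002) = 2.70
pH = 14.00 - 2.70 = 11.30

pH = 11.30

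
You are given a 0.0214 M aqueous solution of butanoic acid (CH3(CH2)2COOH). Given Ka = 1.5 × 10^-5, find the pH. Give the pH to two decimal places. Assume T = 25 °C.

CH3(CH2)2COOH ⇌ CH3(CH2)2COO- + H+
Ka = [H+]²/(0.0214 − [H+]) = 1.5 × 10^-5
Assume [H+] ≪ 0.0214: [H+] ≈ √(1.5 × 10^-5 × 0.0214) = 5.67 × 10^-4 M
pH = −log[H+] = −log(5.67 × 10^-4) = 3.25

pH = 3.25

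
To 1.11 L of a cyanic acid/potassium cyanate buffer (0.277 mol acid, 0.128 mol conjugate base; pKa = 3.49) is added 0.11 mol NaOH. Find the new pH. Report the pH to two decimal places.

pH = 3.64

After neutralization: n(HOCN) = 0.167 mol, n(OCN-) = 0.238 mol.
pH = pKa + log(n_OCN-/n_HOCN) = 3.49 + log(0.238/0.167) = 3.49 + (+0.154)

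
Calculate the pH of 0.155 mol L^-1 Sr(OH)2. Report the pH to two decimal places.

pH = 13.49

Sr(OH)2 is a strong base (each formula unit releases 2 OH-); [OH-] = 0.31 M.
pOH = -log(0.31) = 0.51
pH = 14.00 - 0.51 = 13.49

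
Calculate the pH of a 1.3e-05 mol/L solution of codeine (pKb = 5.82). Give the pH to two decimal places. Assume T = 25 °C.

pH = 8.57

C18H21NO3 + H2O ⇌ C18H22NO3+ + OH-
Kb = 10^(−5.82) = 1.51 × 10^-6
From the ICE table, Kb = [OH-]²/(1.3e-05 − [OH-]) = 1.51 × 10^-6.
[OH-] is not negligible relative to C₀; solve [OH-]² + 1.51e-06·[OH-] − 1.96e-11 = 0.
[OH-] = (−Kb + √(Kb² + 4·Kb·C₀))/2 = 3.74 × 10^-6 M
pOH = −log(3.74 × 10^-6) = 5.43; pH = 14.00 − 5.43 = 8.57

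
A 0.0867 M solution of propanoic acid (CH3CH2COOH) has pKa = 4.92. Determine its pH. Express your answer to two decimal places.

pH = 2.99

CH3CH2COOH ⇌ CH3CH2COO- + H+
Ka = 10^(−4.92) = 1.20 × 10^-5
From the ICE table, Ka = x²/(0.0867 − x) = 1.20 × 10^-5.
Since Ka ≪ C₀, x ≈ √(Ka·C₀) = 1.02 × 10^-3 M.
(x/C₀ = 1.2% < 5%, so the approximation holds.)
pH = −log(1.02 × 10^-3) = 2.99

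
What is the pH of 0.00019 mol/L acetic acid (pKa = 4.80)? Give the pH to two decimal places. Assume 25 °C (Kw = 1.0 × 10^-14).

CH3COOH ⇌ CH3COO- + H+
Ka = 10^(−4.80) = 1.58 × 10^-5
Ka = [H+]²/(0.00019 − [H+]) = 1.58 × 10^-5
Here C₀/Ka ≈ 12, so the small-[H+] approximation fails. Use the quadratic:
[H+] = [−1.58e-05 + √(1.58e-05² + 1.2e-08)]/2 = 4.75 × 10^-5 M
pH = −log[H+] = −log(4.75 × 10^-5) = 4.32

pH = 4.32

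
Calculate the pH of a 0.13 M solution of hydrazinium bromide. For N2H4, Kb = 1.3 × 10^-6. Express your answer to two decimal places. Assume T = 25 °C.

N2H5+ is the conjugate acid of the weak base N2H4.
Ka = Kw/Kb = 1.0×10^-14 / 1.3 × 10^-6 = 7.69 × 10^-9
Ka = x²/(0.13 − x) = 7.69 × 10^-9
Since Ka ≪ C₀, x ≈ √(Ka·C₀) = 3.16 × 10^-5 M.
(x/C₀ = 0.024% < 5%, so the approximation holds.)
pH = −log(3.16 × 10^-5) = 4.50

pH = 4.50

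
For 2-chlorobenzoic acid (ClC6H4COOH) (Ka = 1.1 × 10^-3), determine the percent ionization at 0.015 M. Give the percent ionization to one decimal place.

23.7%

ClC6H4COOH ⇌ ClC6H4COO- + H+; let x = [H+] at equilibrium.
Solve x² + 0.0011x − 1.65e-05 = 0 → x = 3.55 × 10^-3 M
% ionization = x/C₀ × 100% = 3.55 × 10^-3/0.015 × 100% = 23.7%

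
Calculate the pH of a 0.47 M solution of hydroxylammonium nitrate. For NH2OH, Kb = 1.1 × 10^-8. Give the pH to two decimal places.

pH = 3.18

NH3OH+ is the conjugate acid of the weak base NH2OH.
Ka = Kw/Kb = 1.0×10^-14 / 1.1 × 10^-8 = 9.09 × 10^-7
Ka = [H+]²/(0.47 − [H+]) = 9.09 × 10^-7
Since Ka ≪ C₀, [H+] ≈ √(Ka·C₀) = 6.54 × 10^-4 M.
([H+]/C₀ = 0.14% < 5%, so the approximation holds.)
pH = −log[H+] = −log(6.54 × 10^-4) = 3.18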